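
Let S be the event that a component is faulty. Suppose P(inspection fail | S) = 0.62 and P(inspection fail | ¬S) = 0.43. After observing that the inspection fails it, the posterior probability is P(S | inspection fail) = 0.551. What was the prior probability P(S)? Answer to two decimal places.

In odds form, posterior odds = prior odds × likelihood ratio, so prior odds = posterior odds ÷ LR.
Posterior odds = 0.551/(1−0.551) = 1.2272. LR = 0.62/0.43 = 1.4419.
Prior odds = 1.2272/1.4419 = 0.8511, so P(S) = 0.8511/(1+0.8511) ≈ 0.46.

P(S) = 0.46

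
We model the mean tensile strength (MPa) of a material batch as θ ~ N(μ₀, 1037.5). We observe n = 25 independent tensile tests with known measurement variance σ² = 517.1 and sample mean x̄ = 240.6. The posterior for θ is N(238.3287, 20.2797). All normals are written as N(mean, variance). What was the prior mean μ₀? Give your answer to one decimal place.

With known observation variance, the Normal–Normal posterior has precision τ_n = τ₀ + n/σ² and mean μ_n = (τ₀μ₀ + (n/σ²)x̄)/τ_n.
Here τ₀ = 1/1037.5 = 0.000964 and τ_data = 25/517.1 = 0.048347, so τ_n = 0.049311.
Rearranging for μ₀: μ₀ = (μ_n·τ_n − τ_data·x̄)/τ₀ = (238.3287·0.049311 − 0.048347·240.6) / 0.000964 = 0.119938/0.000964 ≈ 124.4.

μ₀ = 124.4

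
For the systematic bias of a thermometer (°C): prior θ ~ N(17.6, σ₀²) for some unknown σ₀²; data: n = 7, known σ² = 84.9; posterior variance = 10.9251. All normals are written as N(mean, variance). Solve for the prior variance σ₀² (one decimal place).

Posterior precision equals prior precision plus data precision: 1/σ_n² = 1/σ₀² + n/σ².
So 1/σ₀² = 1/10.9251 − 7/84.9 = 0.091532 − 0.082450 = 0.009082.
Hence σ₀² = 1/0.009082 ≈ 110.1.

σ₀² = 110.1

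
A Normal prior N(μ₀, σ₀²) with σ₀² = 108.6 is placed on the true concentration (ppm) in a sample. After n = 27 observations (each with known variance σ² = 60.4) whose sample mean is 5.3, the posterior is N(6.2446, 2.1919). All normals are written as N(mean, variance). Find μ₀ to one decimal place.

μ₀ = 52.1

The posterior mean is a precision-weighted average: μ_n = (τ₀μ₀ + τ_data·x̄)/(τ₀+τ_data), with τ₀=1/σ₀² and τ_data=n/σ².
Here τ₀ = 1/108.6 = 0.009208 and τ_data = 27/60.4 = 0.447020, so τ_n = 0.456228.
Rearranging for μ₀: μ₀ = (μ_n·τ_n − τ_data·x̄)/τ₀ = (6.2446·0.456228 − 0.447020·5.3) / 0.009208 = 0.479755/0.009208 ≈ 52.1.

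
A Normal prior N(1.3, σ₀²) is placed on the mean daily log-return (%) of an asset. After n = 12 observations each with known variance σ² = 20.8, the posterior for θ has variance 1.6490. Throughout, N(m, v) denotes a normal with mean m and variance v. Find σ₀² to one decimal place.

For the Normal–Normal model with known σ², precisions add: τ_n = τ₀ + n/σ².
So 1/σ₀² = 1/1.6490 − 12/20.8 = 0.606428 − 0.576923 = 0.029505.
Hence σ₀² = 1/0.029505 ≈ 33.9.

σ₀² = 33.9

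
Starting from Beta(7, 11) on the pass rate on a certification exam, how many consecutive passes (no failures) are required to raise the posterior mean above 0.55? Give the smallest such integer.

After k passes and 0 failures the posterior is Beta(7+k, 11), with mean (7+k)/(7+11+k).
Set (7+k)/(18+k) > 0.55 and solve: k > (0.55·18 − 7)/(1 − 0.55) = 6.444.
The smallest integer exceeding 6.444 is 7, and checking k=7: (14)/(25) = 0.5600 > 0.55.

k = 7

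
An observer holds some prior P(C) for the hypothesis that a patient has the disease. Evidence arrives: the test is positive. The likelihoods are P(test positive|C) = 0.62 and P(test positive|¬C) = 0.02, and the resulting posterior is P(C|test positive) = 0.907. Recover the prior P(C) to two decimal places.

P(C) = 0.24

Bayes' rule in odds form gives O(C|E) = O(C)·[P(E|C)/P(E|¬C)], hence O(C) = O(C|E)/LR.
Posterior odds = 0.907/(1−0.907) = 9.7527. LR = 0.62/0.02 = 31.0000.
Prior odds = 9.7527/31.0000 = 0.3146, so P(C) = 0.3146/(1+0.3146) ≈ 0.24.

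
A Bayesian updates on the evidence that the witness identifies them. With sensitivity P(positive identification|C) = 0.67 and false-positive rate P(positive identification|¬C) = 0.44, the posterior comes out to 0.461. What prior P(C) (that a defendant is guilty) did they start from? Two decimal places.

In odds form, posterior odds = prior odds × likelihood ratio, so prior odds = posterior odds ÷ LR.
Posterior odds = 0.461/(1−0.461) = 0.8553. LR = 0.67/0.44 = 1.5227.
Prior odds = 0.8553/1.5227 = 0.5617, so P(C) = 0.5617/(1+0.5617) ≈ 0.36.

P(C) = 0.36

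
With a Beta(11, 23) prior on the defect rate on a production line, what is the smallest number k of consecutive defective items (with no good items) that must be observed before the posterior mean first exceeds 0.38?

After k defective items and 0 good items the posterior is Beta(11+k, 23), with mean (11+k)/(11+23+k).
Set (11+k)/(34+k) > 0.38 and solve: k > (0.38·34 − 11)/(1 − 0.38) = 3.097.
The smallest integer exceeding 3.097 is 4, and checking k=4: (15)/(38) = 0.3947 > 0.38.

k = 4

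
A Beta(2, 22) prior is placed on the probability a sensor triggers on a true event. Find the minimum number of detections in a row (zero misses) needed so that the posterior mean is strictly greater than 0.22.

After k detections and 0 misses the posterior is Beta(2+k, 22), with mean (2+k)/(2+22+k).
Set (2+k)/(24+k) > 0.22 and solve: k > (0.22·24 − 2)/(1 − 0.22) = 4.205.
The smallest integer exceeding 4.205 is 5.

k = 5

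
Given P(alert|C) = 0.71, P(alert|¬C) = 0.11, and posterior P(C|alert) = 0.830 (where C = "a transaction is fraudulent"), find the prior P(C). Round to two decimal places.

Bayes' rule in odds form gives O(C|E) = O(C)·[P(E|C)/P(E|¬C)], hence O(C) = O(C|E)/LR.
Posterior odds = 0.830/(1−0.830) = 4.8824. LR = 0.71/0.11 = 6.4545.
Prior odds = 4.8824/6.4545 = 0.7564, so P(C) = 0.7564/(1+0.7564) ≈ 0.43.

P(C) = 0.43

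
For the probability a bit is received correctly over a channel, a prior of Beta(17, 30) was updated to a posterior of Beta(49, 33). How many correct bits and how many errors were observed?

A Beta(α, β) prior with s successes and f failures in binomial data gives a Beta(α+s, β+f) posterior.
So s = 49 − 17 = 32 and f = 33 − 30 = 3.

32 correct bits and 3 errors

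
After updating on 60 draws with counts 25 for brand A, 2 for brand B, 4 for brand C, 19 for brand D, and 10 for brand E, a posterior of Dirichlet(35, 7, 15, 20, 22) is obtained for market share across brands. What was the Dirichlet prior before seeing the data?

Dirichlet(10, 5, 11, 1, 12)

For a Dirichlet(α) prior with multinomial counts c, the posterior is Dirichlet(α + c) componentwise.
Subtract each count from the matching posterior parameter: 35−25=10, 7−2=5, 15−4=11, 20−19=1, 22−10=12.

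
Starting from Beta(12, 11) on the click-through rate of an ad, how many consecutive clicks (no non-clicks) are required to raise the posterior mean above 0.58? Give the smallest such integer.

k = 4

After k clicks and 0 non-clicks the posterior is Beta(12+k, 11), with mean (12+k)/(12+11+k).
Set (12+k)/(23+k) > 0.58 and solve: k > (0.58·23 − 12)/(1 − 0.58) = 3.190.
The smallest integer exceeding 3.190 is 4, and checking k=4: (16)/(27) = 0.5926 > 0.58.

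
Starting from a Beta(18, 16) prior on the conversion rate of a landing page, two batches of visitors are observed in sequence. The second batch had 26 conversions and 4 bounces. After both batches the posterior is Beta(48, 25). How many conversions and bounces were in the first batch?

Because Beta–binomial updating is additive in the counts, the combined data contributed (α_post−α_prior, β_post−β_prior) successes and failures.
Total across both batches: 48−18=30 conversions, 25−16=9 bounces.
Subtract the second batch: 30−26=4 conversions and 9−4=5 bounces.

4 conversions and 5 bounces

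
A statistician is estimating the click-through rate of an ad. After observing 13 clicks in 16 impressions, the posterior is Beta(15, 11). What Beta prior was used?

Under Beta–binomial conjugacy the posterior parameters are (a+s, b+f).
So a = 15 − 13 = 2 and b = 11 − 3 = 8.

Beta(2, 8)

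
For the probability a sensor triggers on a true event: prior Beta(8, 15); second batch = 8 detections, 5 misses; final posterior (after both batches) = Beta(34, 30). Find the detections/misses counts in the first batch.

18 detections and 10 misses

Because Beta–binomial updating is additive in the counts, the combined data contributed (α_post−α_prior, β_post−β_prior) successes and failures.
Total across both batches: 34−8=26 detections, 30−15=15 misses.
Subtract the second batch: 26−8=18 detections and 15−5=10 misses.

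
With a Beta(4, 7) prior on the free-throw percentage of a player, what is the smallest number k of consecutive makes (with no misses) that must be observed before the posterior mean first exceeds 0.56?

k = 5

After k makes and 0 misses the posterior is Beta(4+k, 7), with mean (4+k)/(4+7+k).
Set (4+k)/(11+k) > 0.56 and solve: k > (0.56·11 − 4)/(1 − 0.56) = 4.909.
The smallest integer exceeding 4.909 is 5.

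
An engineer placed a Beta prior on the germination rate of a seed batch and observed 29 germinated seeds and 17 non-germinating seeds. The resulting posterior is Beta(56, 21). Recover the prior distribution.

A Beta(a, b) prior with s successes and f failures in binomial data gives a Beta(a+s, b+f) posterior.
Subtract the data counts: 56−29=27, 21−17=4.

Beta(27, 4)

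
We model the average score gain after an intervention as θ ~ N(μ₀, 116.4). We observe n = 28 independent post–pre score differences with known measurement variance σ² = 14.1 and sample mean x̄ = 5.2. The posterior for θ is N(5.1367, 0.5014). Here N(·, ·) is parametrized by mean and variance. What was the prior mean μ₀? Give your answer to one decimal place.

The posterior mean is a precision-weighted average: μ_n = (τ₀μ₀ + τ_data·x̄)/(τ₀+τ_data), with τ₀=1/σ₀² and τ_data=n/σ².
Here τ₀ = 1/116.4 = 0.008591 and τ_data = 28/14.1 = 1.985816, so τ_n = 1.994407.
Rearranging for μ₀: μ₀ = (μ_n·τ_n − τ_data·x̄)/τ₀ = (5.1367·1.994407 − 1.985816·5.2) / 0.008591 = -0.081573/0.008591 ≈ -9.5.

μ₀ = -9.5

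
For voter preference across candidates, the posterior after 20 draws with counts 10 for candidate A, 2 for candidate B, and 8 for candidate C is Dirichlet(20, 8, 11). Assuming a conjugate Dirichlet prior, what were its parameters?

Dirichlet(10, 6, 3)

For a Dirichlet(α) prior with multinomial counts c, the posterior is Dirichlet(α + c) componentwise.
Subtract each count from the matching posterior parameter: 20−10=10, 8−2=6, 11−8=3.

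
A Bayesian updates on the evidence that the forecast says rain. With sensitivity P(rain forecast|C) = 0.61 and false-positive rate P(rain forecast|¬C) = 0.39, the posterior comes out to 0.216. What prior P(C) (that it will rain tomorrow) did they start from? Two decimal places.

Bayes' rule in odds form gives O(C|E) = O(C)·[P(E|C)/P(E|¬C)], hence O(C) = O(C|E)/LR.
Posterior odds = 0.216/(1−0.216) = 0.2755. LR = 0.61/0.39 = 1.5641.
Prior odds = 0.2755/1.5641 = 0.1761, so P(C) = 0.1761/(1+0.1761) ≈ 0.15.

P(C) = 0.15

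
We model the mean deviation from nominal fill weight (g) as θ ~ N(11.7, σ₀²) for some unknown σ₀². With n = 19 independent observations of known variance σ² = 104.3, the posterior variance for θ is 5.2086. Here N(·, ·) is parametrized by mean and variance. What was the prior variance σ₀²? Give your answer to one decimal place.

σ₀² = 101.8

For the Normal–Normal model with known σ², precisions add: τ_n = τ₀ + n/σ².
So 1/σ₀² = 1/5.2086 − 19/104.3 = 0.191990 − 0.182167 = 0.009823.
Hence σ₀² = 1/0.009823 ≈ 101.8.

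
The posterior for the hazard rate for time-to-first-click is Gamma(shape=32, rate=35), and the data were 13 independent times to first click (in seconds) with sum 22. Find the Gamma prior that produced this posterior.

Gamma(shape=19, rate=13)

For an exponential likelihood with a Gamma(α, β) prior on the rate, n observations with total T give posterior Gamma(α+n, β+T).
So α = 32 − 13 = 19 and β = 35 − 22 = 13.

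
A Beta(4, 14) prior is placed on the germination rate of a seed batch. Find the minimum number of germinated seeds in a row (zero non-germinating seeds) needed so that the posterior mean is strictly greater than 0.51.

After k germinated seeds and 0 non-germinating seeds the posterior is Beta(4+k, 14), with mean (4+k)/(4+14+k).
Set (4+k)/(18+k) > 0.51 and solve: k > (0.51·18 − 4)/(1 − 0.51) = 10.571.
The smallest integer exceeding 10.571 is 11.

k = 11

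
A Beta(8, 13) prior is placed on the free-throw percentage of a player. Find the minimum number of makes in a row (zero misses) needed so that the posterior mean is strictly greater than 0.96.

After k makes and 0 misses the posterior is Beta(8+k, 13), with mean (8+k)/(8+13+k).
Set (8+k)/(21+k) > 0.96 and solve: k > (0.96·21 − 8)/(1 − 0.96) = 304.000.
The smallest integer exceeding 304.000 is 305.

k = 305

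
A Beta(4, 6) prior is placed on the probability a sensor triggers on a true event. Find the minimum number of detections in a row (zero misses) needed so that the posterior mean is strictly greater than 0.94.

After k detections and 0 misses the posterior is Beta(4+k, 6), with mean (4+k)/(4+6+k).
Set (4+k)/(10+k) > 0.94 and solve: k > (0.94·10 − 4)/(1 − 0.94) = 90.000.
The smallest integer exceeding 90.000 is 91, and checking k=91: (95)/(101) = 0.9406 > 0.94.

k = 91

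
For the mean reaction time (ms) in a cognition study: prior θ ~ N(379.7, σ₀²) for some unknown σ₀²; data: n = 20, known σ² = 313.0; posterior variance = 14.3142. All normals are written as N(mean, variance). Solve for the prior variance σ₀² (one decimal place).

Posterior precision equals prior precision plus data precision: 1/σ_n² = 1/σ₀² + n/σ².
So 1/σ₀² = 1/14.3142 − 20/313.0 = 0.069861 − 0.063898 = 0.005963.
Hence σ₀² = 1/0.005963 ≈ 167.7.

σ₀² = 167.7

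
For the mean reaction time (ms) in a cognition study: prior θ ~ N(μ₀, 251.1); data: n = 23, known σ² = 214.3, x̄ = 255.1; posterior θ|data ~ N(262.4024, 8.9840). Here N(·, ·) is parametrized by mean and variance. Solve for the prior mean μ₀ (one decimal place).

μ₀ = 459.2

With known observation variance, the Normal–Normal posterior has precision τ_n = τ₀ + n/σ² and mean μ_n = (τ₀μ₀ + (n/σ²)x̄)/τ_n.
Here τ₀ = 1/251.1 = 0.003982 and τ_data = 23/214.3 = 0.107326, so τ_n = 0.111308.
Rearranging for μ₀: μ₀ = (μ_n·τ_n − τ_data·x̄)/τ₀ = (262.4024·0.111308 − 0.107326·255.1) / 0.003982 = 1.828624/0.003982 ≈ 459.2.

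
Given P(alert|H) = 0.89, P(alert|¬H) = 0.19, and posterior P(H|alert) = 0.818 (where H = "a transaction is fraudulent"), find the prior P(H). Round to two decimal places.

P(H) = 0.49

In odds form, posterior odds = prior odds × likelihood ratio, so prior odds = posterior odds ÷ LR.
Posterior odds = 0.818/(1−0.818) = 4.4945. LR = 0.89/0.19 = 4.6842.
Prior odds = 4.4945/4.6842 = 0.9595, so P(H) = 0.9595/(1+0.9595) ≈ 0.49.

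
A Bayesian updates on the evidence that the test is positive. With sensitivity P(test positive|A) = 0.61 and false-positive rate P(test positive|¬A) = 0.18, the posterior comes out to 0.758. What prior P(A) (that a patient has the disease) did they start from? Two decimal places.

In odds form, posterior odds = prior odds × likelihood ratio, so prior odds = posterior odds ÷ LR.
Posterior odds = 0.758/(1−0.758) = 3.1322. LR = 0.61/0.18 = 3.3889.
Prior odds = 3.1322/3.3889 = 0.9243, so P(A) = 0.9243/(1+0.9243) ≈ 0.48.

P(A) = 0.48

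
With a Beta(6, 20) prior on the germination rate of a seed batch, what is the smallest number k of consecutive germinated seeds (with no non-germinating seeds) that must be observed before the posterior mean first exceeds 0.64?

After k germinated seeds and 0 non-germinating seeds the posterior is Beta(6+k, 20), with mean (6+k)/(6+20+k).
Set (6+k)/(26+k) > 0.64 and solve: k > (0.64·26 − 6)/(1 − 0.64) = 29.556.
The smallest integer exceeding 29.556 is 30, and checking k=30: (36)/(56) = 0.6429 > 0.64.

k = 30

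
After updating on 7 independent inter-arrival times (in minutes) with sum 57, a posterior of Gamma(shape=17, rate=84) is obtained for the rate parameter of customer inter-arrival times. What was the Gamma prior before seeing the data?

For an exponential likelihood with a Gamma(α, β) prior on the rate, n observations with total T give posterior Gamma(α+n, β+T).
So α = 17 − 7 = 10 and β = 84 − 57 = 27.

Gamma(shape=10, rate=27)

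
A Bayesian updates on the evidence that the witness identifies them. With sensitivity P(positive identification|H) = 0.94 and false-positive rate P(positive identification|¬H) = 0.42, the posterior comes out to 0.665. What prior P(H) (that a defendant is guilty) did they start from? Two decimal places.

P(H) = 0.47

Bayes' rule in odds form gives O(H|E) = O(H)·[P(E|H)/P(E|¬H)], hence O(H) = O(H|E)/LR.
Posterior odds = 0.665/(1−0.665) = 1.9851. LR = 0.94/0.42 = 2.2381.
Prior odds = 1.9851/2.2381 = 0.8870, so P(H) = 0.8870/(1+0.8870) ≈ 0.47.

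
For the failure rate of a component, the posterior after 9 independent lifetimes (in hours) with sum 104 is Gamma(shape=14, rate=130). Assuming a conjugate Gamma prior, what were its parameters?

Gamma(shape=5, rate=26)

Gamma–exponential conjugacy: posterior shape = α + n, posterior rate = β + Σtᵢ.
So α = 14 − 9 = 5 and β = 130 − 104 = 26.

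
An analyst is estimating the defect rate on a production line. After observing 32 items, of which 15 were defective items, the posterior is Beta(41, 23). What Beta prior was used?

A Beta(a, b) prior with s successes and f failures in binomial data gives a Beta(a+s, b+f) posterior.
Subtract the data counts: 41−15=26, 23−17=6.

Beta(26, 6)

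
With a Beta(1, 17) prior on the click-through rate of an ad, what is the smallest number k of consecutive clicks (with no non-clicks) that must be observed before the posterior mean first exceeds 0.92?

k = 195

After k clicks and 0 non-clicks the posterior is Beta(1+k, 17), with mean (1+k)/(1+17+k).
Set (1+k)/(18+k) > 0.92 and solve: k > (0.92·18 − 1)/(1 − 0.92) = 194.500.
The smallest integer exceeding 194.500 is 195, and checking k=195: (196)/(213) = 0.9202 > 0.92.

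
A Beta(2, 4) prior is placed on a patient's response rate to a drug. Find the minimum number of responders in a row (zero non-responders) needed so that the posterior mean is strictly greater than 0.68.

k = 7

After k responders and 0 non-responders the posterior is Beta(2+k, 4), with mean (2+k)/(2+4+k).
Set (2+k)/(6+k) > 0.68 and solve: k > (0.68·6 − 2)/(1 − 0.68) = 6.500.
The smallest integer exceeding 6.500 is 7.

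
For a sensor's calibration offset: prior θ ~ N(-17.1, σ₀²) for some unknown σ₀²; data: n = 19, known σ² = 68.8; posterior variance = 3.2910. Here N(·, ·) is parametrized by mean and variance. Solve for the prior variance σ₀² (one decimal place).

For the Normal–Normal model with known σ², precisions add: τ_n = τ₀ + n/σ².
So 1/σ₀² = 1/3.2910 − 19/68.8 = 0.303859 − 0.276163 = 0.027696.
Hence σ₀² = 1/0.027696 ≈ 36.1.

σ₀² = 36.1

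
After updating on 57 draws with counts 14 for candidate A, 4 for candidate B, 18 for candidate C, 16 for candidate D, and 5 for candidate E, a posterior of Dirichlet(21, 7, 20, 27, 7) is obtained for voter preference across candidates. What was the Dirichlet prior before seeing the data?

For a Dirichlet(α) prior with multinomial counts c, the posterior is Dirichlet(α + c) componentwise.
Subtract each count from the matching posterior parameter: 21−14=7, 7−4=3, 20−18=2, 27−16=11, 7−5=2.

Dirichlet(7, 3, 2, 11, 2)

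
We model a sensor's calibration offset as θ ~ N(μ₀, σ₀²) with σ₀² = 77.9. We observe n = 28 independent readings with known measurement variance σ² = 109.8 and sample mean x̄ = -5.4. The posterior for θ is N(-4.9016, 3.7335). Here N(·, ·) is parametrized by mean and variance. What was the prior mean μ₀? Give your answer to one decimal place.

μ₀ = 5.0

The posterior mean is a precision-weighted average: μ_n = (τ₀μ₀ + τ_data·x̄)/(τ₀+τ_data), with τ₀=1/σ₀² and τ_data=n/σ².
Here τ₀ = 1/77.9 = 0.012837 and τ_data = 28/109.8 = 0.255009, so τ_n = 0.267846.
Rearranging for μ₀: μ₀ = (μ_n·τ_n − τ_data·x̄)/τ₀ = (-4.9016·0.267846 − 0.255009·-5.4) / 0.012837 = 0.064175/0.012837 ≈ 5.0.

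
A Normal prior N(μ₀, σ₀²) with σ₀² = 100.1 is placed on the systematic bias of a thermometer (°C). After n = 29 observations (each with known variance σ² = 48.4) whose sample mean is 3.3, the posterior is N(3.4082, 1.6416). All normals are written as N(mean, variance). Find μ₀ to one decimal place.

μ₀ = 9.9

With known observation variance, the Normal–Normal posterior has precision τ_n = τ₀ + n/σ² and mean μ_n = (τ₀μ₀ + (n/σ²)x̄)/τ_n.
Here τ₀ = 1/100.1 = 0.009990 and τ_data = 29/48.4 = 0.599174, so τ_n = 0.609164.
Rearranging for μ₀: μ₀ = (μ_n·τ_n − τ_data·x̄)/τ₀ = (3.4082·0.609164 − 0.599174·3.3) / 0.009990 = 0.098879/0.009990 ≈ 9.9.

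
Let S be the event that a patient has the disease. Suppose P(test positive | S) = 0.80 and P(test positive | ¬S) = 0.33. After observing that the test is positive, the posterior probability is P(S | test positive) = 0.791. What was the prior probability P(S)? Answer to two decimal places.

In odds form, posterior odds = prior odds × likelihood ratio, so prior odds = posterior odds ÷ LR.
Posterior odds = 0.791/(1−0.791) = 3.7847. LR = 0.80/0.33 = 2.4242.
Prior odds = 3.7847/2.4242 = 1.5612, so P(S) = 1.5612/(1+1.5612) ≈ 0.61.

P(S) = 0.61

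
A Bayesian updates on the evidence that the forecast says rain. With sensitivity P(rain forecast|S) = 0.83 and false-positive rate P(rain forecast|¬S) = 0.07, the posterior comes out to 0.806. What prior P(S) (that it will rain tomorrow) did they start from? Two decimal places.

P(S) = 0.26

In odds form, posterior odds = prior odds × likelihood ratio, so prior odds = posterior odds ÷ LR.
Posterior odds = 0.806/(1−0.806) = 4.1546. LR = 0.83/0.07 = 11.8571.
Prior odds = 4.1546/11.8571 = 0.3504, so P(S) = 0.3504/(1+0.3504) ≈ 0.26.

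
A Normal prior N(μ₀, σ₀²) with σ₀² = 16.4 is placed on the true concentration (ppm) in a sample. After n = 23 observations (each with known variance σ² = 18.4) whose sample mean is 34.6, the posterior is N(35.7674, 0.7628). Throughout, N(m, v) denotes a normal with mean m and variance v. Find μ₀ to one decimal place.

μ₀ = 59.7

With known observation variance, the Normal–Normal posterior has precision τ_n = τ₀ + n/σ² and mean μ_n = (τ₀μ₀ + (n/σ²)x̄)/τ_n.
Here τ₀ = 1/16.4 = 0.060976 and τ_data = 23/18.4 = 1.250000, so τ_n = 1.310976.
Rearranging for μ₀: μ₀ = (μ_n·τ_n − τ_data·x̄)/τ₀ = (35.7674·1.310976 − 1.250000·34.6) / 0.060976 = 3.640203/0.060976 ≈ 59.7.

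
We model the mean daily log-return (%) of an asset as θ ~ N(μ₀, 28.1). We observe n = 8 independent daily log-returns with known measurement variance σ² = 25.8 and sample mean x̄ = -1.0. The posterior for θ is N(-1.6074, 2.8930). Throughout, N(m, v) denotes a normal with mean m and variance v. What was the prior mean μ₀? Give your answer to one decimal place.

μ₀ = -6.9

The posterior mean is a precision-weighted average: μ_n = (τ₀μ₀ + τ_data·x̄)/(τ₀+τ_data), with τ₀=1/σ₀² and τ_data=n/σ².
Here τ₀ = 1/28.1 = 0.035587 and τ_data = 8/25.8 = 0.310078, so τ_n = 0.345665.
Rearranging for μ₀: μ₀ = (μ_n·τ_n − τ_data·x̄)/τ₀ = (-1.6074·0.345665 − 0.310078·-1.0) / 0.035587 = -0.245544/0.035587 ≈ -6.9.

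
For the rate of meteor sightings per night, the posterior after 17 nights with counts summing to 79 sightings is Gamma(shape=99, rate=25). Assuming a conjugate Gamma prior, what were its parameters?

Gamma(shape=20, rate=8)

A Gamma(α, β) prior (rate parametrization) on a Poisson rate with n observations summing to S gives posterior Gamma(α+S, β+n).
So α = 99 − 79 = 20 and β = 25 − 17 = 8.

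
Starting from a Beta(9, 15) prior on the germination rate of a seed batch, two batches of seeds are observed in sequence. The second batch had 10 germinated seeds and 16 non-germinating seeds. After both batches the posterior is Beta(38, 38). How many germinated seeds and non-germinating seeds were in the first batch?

19 germinated seeds and 7 non-germinating seeds

Sequential conjugate updates are equivalent to a single update on the pooled data, so total successes = posterior α − prior α and total failures = posterior β − prior β.
Total across both batches: 38−9=29 germinated seeds, 38−15=23 non-germinating seeds.
Subtract the second batch: 29−10=19 germinated seeds and 23−16=7 non-germinating seeds.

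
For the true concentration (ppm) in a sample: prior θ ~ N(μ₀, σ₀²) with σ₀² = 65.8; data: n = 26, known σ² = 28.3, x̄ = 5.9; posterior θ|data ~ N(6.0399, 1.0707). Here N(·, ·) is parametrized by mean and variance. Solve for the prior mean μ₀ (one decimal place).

μ₀ = 14.5

With known observation variance, the Normal–Normal posterior has precision τ_n = τ₀ + n/σ² and mean μ_n = (τ₀μ₀ + (n/σ²)x̄)/τ_n.
Here τ₀ = 1/65.8 = 0.015198 and τ_data = 26/28.3 = 0.918728, so τ_n = 0.933926.
Rearranging for μ₀: μ₀ = (μ_n·τ_n − τ_data·x̄)/τ₀ = (6.0399·0.933926 − 0.918728·5.9) / 0.015198 = 0.220324/0.015198 ≈ 14.5.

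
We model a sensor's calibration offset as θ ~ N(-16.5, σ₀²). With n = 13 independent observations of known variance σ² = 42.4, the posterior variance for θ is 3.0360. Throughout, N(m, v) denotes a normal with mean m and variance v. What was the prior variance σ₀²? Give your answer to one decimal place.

σ₀² = 43.9

Posterior precision equals prior precision plus data precision: 1/σ_n² = 1/σ₀² + n/σ².
So 1/σ₀² = 1/3.0360 − 13/42.4 = 0.329381 − 0.306604 = 0.022777.
Hence σ₀² = 1/0.022777 ≈ 43.9.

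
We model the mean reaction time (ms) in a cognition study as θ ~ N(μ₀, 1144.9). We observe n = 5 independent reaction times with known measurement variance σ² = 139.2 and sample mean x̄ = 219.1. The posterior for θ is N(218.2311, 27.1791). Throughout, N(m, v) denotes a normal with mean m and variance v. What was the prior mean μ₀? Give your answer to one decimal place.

With known observation variance, the Normal–Normal posterior has precision τ_n = τ₀ + n/σ² and mean μ_n = (τ₀μ₀ + (n/σ²)x̄)/τ_n.
Here τ₀ = 1/1144.9 = 0.000873 and τ_data = 5/139.2 = 0.035920, so τ_n = 0.036793.
Rearranging for μ₀: μ₀ = (μ_n·τ_n − τ_data·x̄)/τ₀ = (218.2311·0.036793 − 0.035920·219.1) / 0.000873 = 0.159305/0.000873 ≈ 182.5.

μ₀ = 182.5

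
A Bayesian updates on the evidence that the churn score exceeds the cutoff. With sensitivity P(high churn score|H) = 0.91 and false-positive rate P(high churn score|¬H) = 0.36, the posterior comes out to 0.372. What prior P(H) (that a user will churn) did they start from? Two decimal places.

P(H) = 0.19

Bayes' rule in odds form gives O(H|E) = O(H)·[P(E|H)/P(E|¬H)], hence O(H) = O(H|E)/LR.
Posterior odds = 0.372/(1−0.372) = 0.5924. LR = 0.91/0.36 = 2.5278.
Prior odds = 0.5924/2.5278 = 0.2344, so P(H) = 0.2344/(1+0.2344) ≈ 0.19.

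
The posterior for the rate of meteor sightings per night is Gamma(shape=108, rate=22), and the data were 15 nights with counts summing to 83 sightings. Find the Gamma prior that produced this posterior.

A Gamma(α, β) prior (rate parametrization) on a Poisson rate with n observations summing to S gives posterior Gamma(α+S, β+n).
So α = 108 − 83 = 25 and β = 22 − 15 = 7.

Gamma(shape=25, rate=7)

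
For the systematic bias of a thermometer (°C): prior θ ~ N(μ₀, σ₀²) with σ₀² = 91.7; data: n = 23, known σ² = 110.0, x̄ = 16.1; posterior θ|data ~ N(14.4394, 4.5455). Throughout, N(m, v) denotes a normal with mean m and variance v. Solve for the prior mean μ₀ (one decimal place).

The posterior mean is a precision-weighted average: μ_n = (τ₀μ₀ + τ_data·x̄)/(τ₀+τ_data), with τ₀=1/σ₀² and τ_data=n/σ².
Here τ₀ = 1/91.7 = 0.010905 and τ_data = 23/110.0 = 0.209091, so τ_n = 0.219996.
Rearranging for μ₀: μ₀ = (μ_n·τ_n − τ_data·x̄)/τ₀ = (14.4394·0.219996 − 0.209091·16.1) / 0.010905 = -0.189755/0.010905 ≈ -17.4.

μ₀ = -17.4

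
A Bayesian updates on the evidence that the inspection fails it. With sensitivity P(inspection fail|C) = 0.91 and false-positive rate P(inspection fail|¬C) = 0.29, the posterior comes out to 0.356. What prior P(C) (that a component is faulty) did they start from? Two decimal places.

P(C) = 0.15

Bayes' rule in odds form gives O(C|E) = O(C)·[P(E|C)/P(E|¬C)], hence O(C) = O(C|E)/LR.
Posterior odds = 0.356/(1−0.356) = 0.5528. LR = 0.91/0.29 = 3.1379.
Prior odds = 0.5528/3.1379 = 0.1762, so P(C) = 0.1762/(1+0.1762) ≈ 0.15.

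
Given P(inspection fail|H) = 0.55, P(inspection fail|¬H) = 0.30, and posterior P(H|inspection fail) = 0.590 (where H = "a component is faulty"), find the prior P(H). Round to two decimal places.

P(H) = 0.44

Bayes' rule in odds form gives O(H|E) = O(H)·[P(E|H)/P(E|¬H)], hence O(H) = O(H|E)/LR.
Posterior odds = 0.590/(1−0.590) = 1.4390. LR = 0.55/0.30 = 1.8333.
Prior odds = 1.4390/1.8333 = 0.7849, so P(H) = 0.7849/(1+0.7849) ≈ 0.44.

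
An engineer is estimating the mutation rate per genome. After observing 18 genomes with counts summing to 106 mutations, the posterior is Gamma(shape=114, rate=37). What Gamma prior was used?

Gamma(shape=8, rate=19)

A Gamma(α, β) prior (rate parametrization) on a Poisson rate with n observations summing to S gives posterior Gamma(α+S, β+n).
So α = 114 − 106 = 8 and β = 37 − 18 = 19.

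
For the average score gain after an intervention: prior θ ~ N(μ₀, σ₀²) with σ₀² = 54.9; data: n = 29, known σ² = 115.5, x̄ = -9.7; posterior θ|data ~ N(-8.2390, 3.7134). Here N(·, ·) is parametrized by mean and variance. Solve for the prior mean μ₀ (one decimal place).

μ₀ = 11.9

The posterior mean is a precision-weighted average: μ_n = (τ₀μ₀ + τ_data·x̄)/(τ₀+τ_data), with τ₀=1/σ₀² and τ_data=n/σ².
Here τ₀ = 1/54.9 = 0.018215 and τ_data = 29/115.5 = 0.251082, so τ_n = 0.269297.
Rearranging for μ₀: μ₀ = (μ_n·τ_n − τ_data·x̄)/τ₀ = (-8.2390·0.269297 − 0.251082·-9.7) / 0.018215 = 0.216757/0.018215 ≈ 11.9.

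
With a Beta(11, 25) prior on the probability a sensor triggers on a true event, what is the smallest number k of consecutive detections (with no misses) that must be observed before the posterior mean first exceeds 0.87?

After k detections and 0 misses the posterior is Beta(11+k, 25), with mean (11+k)/(11+25+k).
Set (11+k)/(36+k) > 0.87 and solve: k > (0.87·36 − 11)/(1 − 0.87) = 156.308.
The smallest integer exceeding 156.308 is 157.

k = 157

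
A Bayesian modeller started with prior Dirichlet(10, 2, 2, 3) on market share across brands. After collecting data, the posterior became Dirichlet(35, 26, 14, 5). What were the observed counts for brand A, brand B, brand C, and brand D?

For a Dirichlet(α) prior with multinomial counts c, the posterior is Dirichlet(α + c) componentwise.
Counts are posterior − prior componentwise: 35−10=25, 26−2=24, 14−2=12, 5−3=2.

counts (25, 24, 12, 2)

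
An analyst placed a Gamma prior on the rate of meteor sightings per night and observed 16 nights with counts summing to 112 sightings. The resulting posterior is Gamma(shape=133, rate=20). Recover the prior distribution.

Gamma(shape=21, rate=4)

Gamma–Poisson conjugacy: posterior shape = α + Σxᵢ, posterior rate = β + n.
So α = 133 − 112 = 21 and β = 20 − 16 = 4.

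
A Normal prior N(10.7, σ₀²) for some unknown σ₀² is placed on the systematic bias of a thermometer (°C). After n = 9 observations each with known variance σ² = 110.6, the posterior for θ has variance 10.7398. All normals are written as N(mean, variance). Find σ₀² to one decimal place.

σ₀² = 85.2

For the Normal–Normal model with known σ², precisions add: τ_n = τ₀ + n/σ².
So 1/σ₀² = 1/10.7398 − 9/110.6 = 0.093112 − 0.081374 = 0.011738.
Hence σ₀² = 1/0.011738 ≈ 85.2.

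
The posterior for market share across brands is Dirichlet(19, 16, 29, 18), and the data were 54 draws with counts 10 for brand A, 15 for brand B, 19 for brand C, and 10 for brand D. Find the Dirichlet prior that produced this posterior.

For a Dirichlet(α) prior with multinomial counts c, the posterior is Dirichlet(α + c) componentwise.
Subtract each count from the matching posterior parameter: 19−10=9, 16−15=1, 29−19=10, 18−10=8.

Dirichlet(9, 1, 10, 8)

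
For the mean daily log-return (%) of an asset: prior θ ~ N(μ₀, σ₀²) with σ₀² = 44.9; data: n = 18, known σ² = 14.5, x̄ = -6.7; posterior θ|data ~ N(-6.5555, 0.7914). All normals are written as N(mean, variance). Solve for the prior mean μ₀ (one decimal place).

With known observation variance, the Normal–Normal posterior has precision τ_n = τ₀ + n/σ² and mean μ_n = (τ₀μ₀ + (n/σ²)x̄)/τ_n.
Here τ₀ = 1/44.9 = 0.022272 and τ_data = 18/14.5 = 1.241379, so τ_n = 1.263651.
Rearranging for μ₀: μ₀ = (μ_n·τ_n − τ_data·x̄)/τ₀ = (-6.5555·1.263651 − 1.241379·-6.7) / 0.022272 = 0.033375/0.022272 ≈ 1.5.

μ₀ = 1.5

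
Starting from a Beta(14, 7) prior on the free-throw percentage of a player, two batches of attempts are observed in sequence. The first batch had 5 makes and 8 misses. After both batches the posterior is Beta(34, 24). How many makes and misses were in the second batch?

Because Beta–binomial updating is additive in the counts, the combined data contributed (α_post−α_prior, β_post−β_prior) successes and failures.
Total across both batches: 34−14=20 makes, 24−7=17 misses.
Subtract the first batch: 20−5=15 makes and 17−8=9 misses.

15 makes and 9 misses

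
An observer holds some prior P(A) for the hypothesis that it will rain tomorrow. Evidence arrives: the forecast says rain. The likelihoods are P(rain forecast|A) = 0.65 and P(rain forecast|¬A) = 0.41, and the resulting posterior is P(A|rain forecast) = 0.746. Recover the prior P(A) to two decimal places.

In odds form, posterior odds = prior odds × likelihood ratio, so prior odds = posterior odds ÷ LR.
Posterior odds = 0.746/(1−0.746) = 2.9370. LR = 0.65/0.41 = 1.5854.
Prior odds = 2.9370/1.5854 = 1.8525, so P(A) = 1.8525/(1+1.8525) ≈ 0.65.

P(A) = 0.65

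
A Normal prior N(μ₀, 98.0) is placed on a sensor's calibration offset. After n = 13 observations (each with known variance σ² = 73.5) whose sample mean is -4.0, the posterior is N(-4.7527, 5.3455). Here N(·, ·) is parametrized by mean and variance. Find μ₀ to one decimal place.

μ₀ = -17.8

With known observation variance, the Normal–Normal posterior has precision τ_n = τ₀ + n/σ² and mean μ_n = (τ₀μ₀ + (n/σ²)x̄)/τ_n.
Here τ₀ = 1/98.0 = 0.010204 and τ_data = 13/73.5 = 0.176871, so τ_n = 0.187075.
Rearranging for μ₀: μ₀ = (μ_n·τ_n − τ_data·x̄)/τ₀ = (-4.7527·0.187075 − 0.176871·-4.0) / 0.010204 = -0.181627/0.010204 ≈ -17.8.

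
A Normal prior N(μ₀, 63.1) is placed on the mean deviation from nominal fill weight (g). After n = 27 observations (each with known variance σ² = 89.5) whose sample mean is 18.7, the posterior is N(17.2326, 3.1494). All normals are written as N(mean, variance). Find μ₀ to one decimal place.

μ₀ = -10.7

With known observation variance, the Normal–Normal posterior has precision τ_n = τ₀ + n/σ² and mean μ_n = (τ₀μ₀ + (n/σ²)x̄)/τ_n.
Here τ₀ = 1/63.1 = 0.015848 and τ_data = 27/89.5 = 0.301676, so τ_n = 0.317524.
Rearranging for μ₀: μ₀ = (μ_n·τ_n − τ_data·x̄)/τ₀ = (17.2326·0.317524 − 0.301676·18.7) / 0.015848 = -0.169577/0.015848 ≈ -10.7.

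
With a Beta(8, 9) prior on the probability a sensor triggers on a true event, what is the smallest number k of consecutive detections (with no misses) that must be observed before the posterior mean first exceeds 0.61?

After k detections and 0 misses the posterior is Beta(8+k, 9), with mean (8+k)/(8+9+k).
Set (8+k)/(17+k) > 0.61 and solve: k > (0.61·17 − 8)/(1 − 0.61) = 6.077.
The smallest integer exceeding 6.077 is 7.

k = 7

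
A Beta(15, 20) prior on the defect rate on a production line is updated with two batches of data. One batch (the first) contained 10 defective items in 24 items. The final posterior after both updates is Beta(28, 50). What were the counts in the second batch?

Because Beta–binomial updating is additive in the counts, the combined data contributed (α_post−α_prior, β_post−β_prior) successes and failures.
Total across both batches: 28−15=13 defective items, 50−20=30 good items.
Subtract the first batch: 13−10=3 defective items and 30−14=16 good items.

3 defective items and 16 good items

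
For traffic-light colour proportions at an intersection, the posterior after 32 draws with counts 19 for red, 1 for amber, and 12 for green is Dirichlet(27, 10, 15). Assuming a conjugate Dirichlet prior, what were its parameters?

Dirichlet(8, 9, 3)

For a Dirichlet(α) prior with multinomial counts c, the posterior is Dirichlet(α + c) componentwise.
Subtract each count from the matching posterior parameter: 27−19=8, 10−1=9, 15−12=3.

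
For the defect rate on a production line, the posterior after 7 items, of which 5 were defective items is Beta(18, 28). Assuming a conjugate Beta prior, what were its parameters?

Under Beta–binomial conjugacy the posterior parameters are (a+s, b+f).
Subtract the data counts: 18−5=13, 28−2=26.

Beta(13, 26)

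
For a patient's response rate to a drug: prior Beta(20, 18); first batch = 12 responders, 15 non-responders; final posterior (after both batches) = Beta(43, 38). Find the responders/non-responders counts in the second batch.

Because Beta–binomial updating is additive in the counts, the combined data contributed (α_post−α_prior, β_post−β_prior) successes and failures.
Total across both batches: 43−20=23 responders, 38−18=20 non-responders.
Subtract the first batch: 23−12=11 responders and 20−15=5 non-responders.

11 responders and 5 non-responders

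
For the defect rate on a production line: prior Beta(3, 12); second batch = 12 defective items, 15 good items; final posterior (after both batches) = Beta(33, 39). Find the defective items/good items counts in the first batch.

Because Beta–binomial updating is additive in the counts, the combined data contributed (α_post−α_prior, β_post−β_prior) successes and failures.
Total across both batches: 33−3=30 defective items, 39−12=27 good items.
Subtract the second batch: 30−12=18 defective items and 27−15=12 good items.

18 defective items and 12 good items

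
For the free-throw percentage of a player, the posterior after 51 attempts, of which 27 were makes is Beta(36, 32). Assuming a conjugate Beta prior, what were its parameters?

Beta(9, 8)

Beta is conjugate to the binomial likelihood: posterior = Beta(α+s, β+f).
So α = 36 − 27 = 9 and β = 32 − 24 = 8.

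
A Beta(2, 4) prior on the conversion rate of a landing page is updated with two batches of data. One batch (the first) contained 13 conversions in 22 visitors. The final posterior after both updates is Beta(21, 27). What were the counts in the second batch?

6 conversions and 14 bounces

Sequential conjugate updates are equivalent to a single update on the pooled data, so total successes = posterior α − prior α and total failures = posterior β − prior β.
Total across both batches: 21−2=19 conversions, 27−4=23 bounces.
Subtract the first batch: 19−13=6 conversions and 23−9=14 bounces.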